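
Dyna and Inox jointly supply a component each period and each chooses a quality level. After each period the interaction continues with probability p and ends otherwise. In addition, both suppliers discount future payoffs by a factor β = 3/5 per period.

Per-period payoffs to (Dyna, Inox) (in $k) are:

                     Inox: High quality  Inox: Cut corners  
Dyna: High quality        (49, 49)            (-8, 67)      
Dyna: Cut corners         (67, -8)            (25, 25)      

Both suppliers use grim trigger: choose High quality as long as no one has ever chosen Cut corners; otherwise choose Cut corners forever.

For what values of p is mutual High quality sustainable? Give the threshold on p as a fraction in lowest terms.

With continuation probability p and discount β, the effective per-period discount factor is βp.
Grim-trigger IC: βp ≥ (67−49)/(67−25) = 3/7.
So p ≥ (3/7)/(3/5) = 5/7.

5/7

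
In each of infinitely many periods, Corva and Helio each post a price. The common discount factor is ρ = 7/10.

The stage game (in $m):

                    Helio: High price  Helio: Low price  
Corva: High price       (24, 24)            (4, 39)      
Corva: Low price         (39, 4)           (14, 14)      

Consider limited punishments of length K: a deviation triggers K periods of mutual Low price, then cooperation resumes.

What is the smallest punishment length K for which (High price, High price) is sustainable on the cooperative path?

3

IC: ρ(1−ρ^K)/(1−ρ) ≥ (39−24)/(24−14) = 3/2.
With ρ = 7/10: need 1 − ρ^K ≥ 3/2·(1−7/10)/(7/10), i.e. ρ^K ≤ 0.3571.
Since (7/10)^2 = 0.4900 and (7/10)^3 = 0.3430, the smallest such K is 3.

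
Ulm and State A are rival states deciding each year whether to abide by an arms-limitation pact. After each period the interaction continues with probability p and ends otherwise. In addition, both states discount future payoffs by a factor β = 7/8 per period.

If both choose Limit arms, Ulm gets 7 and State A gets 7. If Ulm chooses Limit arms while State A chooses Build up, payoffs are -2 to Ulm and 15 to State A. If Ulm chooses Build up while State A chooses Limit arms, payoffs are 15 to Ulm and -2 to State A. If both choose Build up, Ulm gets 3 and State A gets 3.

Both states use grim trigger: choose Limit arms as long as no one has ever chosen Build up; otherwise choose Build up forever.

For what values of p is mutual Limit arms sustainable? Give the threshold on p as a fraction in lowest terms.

With continuation probability p and discount β, the effective per-period discount factor is βp.
Grim-trigger IC: βp ≥ (15−7)/(15−3) = 2/3.
So p ≥ (2/3)/(7/8) = 16/21.

16/21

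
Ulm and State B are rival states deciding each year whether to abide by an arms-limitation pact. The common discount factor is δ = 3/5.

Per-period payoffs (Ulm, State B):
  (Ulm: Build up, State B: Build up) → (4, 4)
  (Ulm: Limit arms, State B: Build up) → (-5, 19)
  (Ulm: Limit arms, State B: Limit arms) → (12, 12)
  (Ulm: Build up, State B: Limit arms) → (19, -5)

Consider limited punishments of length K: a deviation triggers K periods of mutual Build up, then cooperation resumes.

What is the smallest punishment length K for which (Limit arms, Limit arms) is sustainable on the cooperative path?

2

Need Σ_{k=1}^{K} δ^k ≥ (19−12)/(12−4) = 0.8750 at δ = 3/5.
At K = 1 the sum is 0.6000 < 0.8750; at K = 2 it is 0.9600 ≥ 0.8750.
So the minimum punishment length is K = 2.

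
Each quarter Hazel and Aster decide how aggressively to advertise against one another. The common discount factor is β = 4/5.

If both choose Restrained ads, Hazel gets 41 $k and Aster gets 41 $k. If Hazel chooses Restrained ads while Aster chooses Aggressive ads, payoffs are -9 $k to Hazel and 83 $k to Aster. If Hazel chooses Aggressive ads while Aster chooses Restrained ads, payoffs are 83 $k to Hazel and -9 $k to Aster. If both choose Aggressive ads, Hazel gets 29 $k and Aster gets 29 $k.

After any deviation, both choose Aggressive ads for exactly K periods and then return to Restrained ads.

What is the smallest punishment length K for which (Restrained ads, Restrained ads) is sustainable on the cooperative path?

Need Σ_{k=1}^{K} β^k ≥ (83−41)/(41−29) = 3.5000 at β = 4/5.
At K = 9 the sum is 3.4631 < 3.5000; at K = 10 it is 3.5705 ≥ 3.5000.
So the minimum punishment length is K = 10.

10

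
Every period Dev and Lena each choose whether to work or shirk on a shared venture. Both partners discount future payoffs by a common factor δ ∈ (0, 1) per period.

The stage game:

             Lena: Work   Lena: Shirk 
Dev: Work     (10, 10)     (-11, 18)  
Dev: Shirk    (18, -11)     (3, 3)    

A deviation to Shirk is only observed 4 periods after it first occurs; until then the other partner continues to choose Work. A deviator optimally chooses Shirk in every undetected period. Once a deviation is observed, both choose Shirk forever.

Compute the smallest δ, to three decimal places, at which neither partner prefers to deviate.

Deviating for the 4 undetected periods gains 18−10 = 8 per period over cooperation, then loses 10−3 = 7 per period forever once punishment starts.
Gain: 8(1 + δ + … + δ^3); loss: 7·δ^4/(1−δ).
No profitable deviation ⇔ 8(1−δ^4) ≤ 7·δ^4, i.e. δ^4 ≥ 8/(8+7) = 8/15.
Hence δ ≥ (8/15)^(1/4) ≈ 0.855.

0.855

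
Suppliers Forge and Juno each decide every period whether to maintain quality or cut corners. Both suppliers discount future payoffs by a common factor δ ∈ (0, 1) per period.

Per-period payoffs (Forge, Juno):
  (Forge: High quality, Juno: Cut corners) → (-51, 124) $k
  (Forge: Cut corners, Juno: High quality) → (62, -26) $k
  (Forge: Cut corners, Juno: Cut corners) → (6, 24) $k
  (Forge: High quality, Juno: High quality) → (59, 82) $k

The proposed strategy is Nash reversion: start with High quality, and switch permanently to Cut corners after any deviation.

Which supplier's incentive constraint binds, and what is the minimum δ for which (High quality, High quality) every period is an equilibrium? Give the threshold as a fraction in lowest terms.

Juno; δ ≥ 21/50

For Forge: deviation gain 62−59 = 3, per-period punishment loss 59−6 = 53. IC gives δ ≥ 3/56.
For Juno: gain 42, loss 58 per period, so δ ≥ 42/100 = 21/50.
The tighter constraint is Juno's, so cooperation needs δ ≥ 21/50.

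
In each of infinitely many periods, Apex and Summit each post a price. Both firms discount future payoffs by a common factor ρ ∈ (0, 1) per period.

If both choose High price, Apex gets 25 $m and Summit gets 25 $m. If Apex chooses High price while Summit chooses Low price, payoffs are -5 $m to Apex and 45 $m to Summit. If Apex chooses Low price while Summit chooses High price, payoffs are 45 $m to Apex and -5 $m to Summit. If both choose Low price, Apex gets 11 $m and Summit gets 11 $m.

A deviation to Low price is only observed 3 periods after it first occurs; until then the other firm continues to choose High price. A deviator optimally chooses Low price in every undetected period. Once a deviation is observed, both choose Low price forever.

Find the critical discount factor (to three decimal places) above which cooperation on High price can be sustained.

0.838

Deviating for the 3 undetected periods gains 45−25 = 20 per period over cooperation, then loses 25−11 = 14 per period forever once punishment starts.
Gain: 20(1 + ρ + … + ρ^2); loss: 14·ρ^3/(1−ρ).
No profitable deviation ⇔ 20(1−ρ^3) ≤ 14·ρ^3, i.e. ρ^3 ≥ 20/(20+14) = 10/17.
Hence ρ ≥ (10/17)^(1/3) ≈ 0.838.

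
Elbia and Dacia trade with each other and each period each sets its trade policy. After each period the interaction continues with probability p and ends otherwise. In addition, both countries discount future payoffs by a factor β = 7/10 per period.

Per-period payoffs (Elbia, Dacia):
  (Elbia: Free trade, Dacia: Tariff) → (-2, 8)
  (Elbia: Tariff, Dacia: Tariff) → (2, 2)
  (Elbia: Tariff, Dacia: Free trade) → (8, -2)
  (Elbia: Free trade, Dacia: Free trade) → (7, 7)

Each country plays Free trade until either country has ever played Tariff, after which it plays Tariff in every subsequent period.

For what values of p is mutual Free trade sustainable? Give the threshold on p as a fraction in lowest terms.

With continuation probability p and discount β, the effective per-period discount factor is βp.
Grim-trigger IC: βp ≥ (8−7)/(8−2) = 1/6.
So p ≥ (1/6)/(7/10) = 5/21.

5/21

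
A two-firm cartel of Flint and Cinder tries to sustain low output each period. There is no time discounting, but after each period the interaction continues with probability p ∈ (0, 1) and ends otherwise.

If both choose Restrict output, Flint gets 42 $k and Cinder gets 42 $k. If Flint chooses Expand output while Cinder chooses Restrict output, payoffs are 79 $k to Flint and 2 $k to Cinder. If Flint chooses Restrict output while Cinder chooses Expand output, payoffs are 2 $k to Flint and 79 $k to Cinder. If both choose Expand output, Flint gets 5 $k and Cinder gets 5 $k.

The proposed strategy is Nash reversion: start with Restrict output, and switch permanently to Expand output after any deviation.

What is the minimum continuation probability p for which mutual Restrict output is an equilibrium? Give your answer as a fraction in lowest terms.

Expected cooperation value is 42 + p·42 + p²·42 + … = 42/(1−p); deviation gives 79 + p·5/(1−p).
42 ≥ 79(1−p) + 5p ⇒ 74p ≥ 37 ⇒ p ≥ 37/74 = 1/2.

1/2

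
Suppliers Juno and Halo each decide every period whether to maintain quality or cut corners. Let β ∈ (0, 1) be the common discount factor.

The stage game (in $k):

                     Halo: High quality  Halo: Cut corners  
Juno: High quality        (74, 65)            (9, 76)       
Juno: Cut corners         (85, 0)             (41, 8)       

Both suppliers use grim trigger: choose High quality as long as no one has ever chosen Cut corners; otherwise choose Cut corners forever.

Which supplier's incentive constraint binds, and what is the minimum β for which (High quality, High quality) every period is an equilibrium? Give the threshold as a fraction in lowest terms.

Juno's threshold: (85−74)/(85−41) = 1/4.
Halo's threshold: (76−65)/(76−8) = 11/68.
1/4 > 11/68, so Juno binds and β* = 1/4.

Juno; β ≥ 1/4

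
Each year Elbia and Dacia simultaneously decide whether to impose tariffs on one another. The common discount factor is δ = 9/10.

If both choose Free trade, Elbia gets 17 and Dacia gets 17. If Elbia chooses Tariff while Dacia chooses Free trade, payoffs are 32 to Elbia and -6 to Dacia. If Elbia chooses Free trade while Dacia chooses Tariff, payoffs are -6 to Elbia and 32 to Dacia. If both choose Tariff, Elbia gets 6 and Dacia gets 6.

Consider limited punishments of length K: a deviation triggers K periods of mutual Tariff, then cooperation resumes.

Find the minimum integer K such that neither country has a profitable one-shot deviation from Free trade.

2

IC: δ(1−δ^K)/(1−δ) ≥ (32−17)/(17−6) = 15/11.
With δ = 9/10: need 1 − δ^K ≥ 15/11·(1−9/10)/(9/10), i.e. δ^K ≤ 0.8485.
Since (9/10)^1 = 0.9000 and (9/10)^2 = 0.8100, the smallest such K is 2.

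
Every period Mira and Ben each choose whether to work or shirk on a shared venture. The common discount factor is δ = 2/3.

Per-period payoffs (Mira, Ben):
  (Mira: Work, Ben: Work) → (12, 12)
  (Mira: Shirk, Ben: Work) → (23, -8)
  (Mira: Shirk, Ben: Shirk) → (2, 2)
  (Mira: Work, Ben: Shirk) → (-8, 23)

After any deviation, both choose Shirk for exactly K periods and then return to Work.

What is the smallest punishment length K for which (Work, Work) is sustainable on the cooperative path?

2

Need Σ_{k=1}^{K} δ^k ≥ (23−12)/(12−2) = 1.1000 at δ = 2/3.
At K = 1 the sum is 0.6667 < 1.1000; at K = 2 it is 1.1111 ≥ 1.1000.
So the minimum punishment length is K = 2.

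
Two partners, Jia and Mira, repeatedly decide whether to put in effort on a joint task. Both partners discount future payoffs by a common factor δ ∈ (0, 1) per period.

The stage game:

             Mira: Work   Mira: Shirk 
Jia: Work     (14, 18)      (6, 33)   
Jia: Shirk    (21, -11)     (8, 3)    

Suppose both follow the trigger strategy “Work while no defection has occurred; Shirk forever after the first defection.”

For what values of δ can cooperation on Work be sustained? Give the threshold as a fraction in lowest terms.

For Jia: deviation gain 21−14 = 7, per-period punishment loss 14−8 = 6. IC gives δ ≥ 7/13.
For Mira: gain 15, loss 15 per period, so δ ≥ 15/30 = 1/2.
The tighter constraint is Jia's, so cooperation needs δ ≥ 7/13.

7/13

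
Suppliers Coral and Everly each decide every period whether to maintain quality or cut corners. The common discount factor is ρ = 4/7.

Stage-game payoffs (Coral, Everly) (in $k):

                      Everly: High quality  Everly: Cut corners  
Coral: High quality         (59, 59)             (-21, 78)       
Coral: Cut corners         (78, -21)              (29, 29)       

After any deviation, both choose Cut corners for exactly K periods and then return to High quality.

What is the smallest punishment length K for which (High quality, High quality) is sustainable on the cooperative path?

2

IC: ρ(1−ρ^K)/(1−ρ) ≥ (78−59)/(59−29) = 19/30.
With ρ = 4/7: need 1 − ρ^K ≥ 19/30·(1−4/7)/(4/7), i.e. ρ^K ≤ 0.5250.
Since (4/7)^1 = 0.5714 and (4/7)^2 = 0.3265, the smallest such K is 2.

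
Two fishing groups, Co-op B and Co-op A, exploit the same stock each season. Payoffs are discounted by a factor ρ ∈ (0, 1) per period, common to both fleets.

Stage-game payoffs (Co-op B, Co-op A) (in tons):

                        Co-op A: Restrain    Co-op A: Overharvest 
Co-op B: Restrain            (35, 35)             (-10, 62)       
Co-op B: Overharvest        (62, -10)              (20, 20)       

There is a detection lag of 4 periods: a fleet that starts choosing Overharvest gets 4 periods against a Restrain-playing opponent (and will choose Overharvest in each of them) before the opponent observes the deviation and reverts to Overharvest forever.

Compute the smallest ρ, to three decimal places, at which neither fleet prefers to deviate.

0.895

A deviator earns 62 for 4 periods, then 20 forever; cooperating earns 35 forever. Multiplying the IC by (1−ρ):
35 ≥ 62(1−ρ^4) + 20ρ^4, so 42·ρ^4 ≥ 27 and ρ^4 ≥ 9/14.
ρ ≥ (9/14)^(1/4) ≈ 0.895.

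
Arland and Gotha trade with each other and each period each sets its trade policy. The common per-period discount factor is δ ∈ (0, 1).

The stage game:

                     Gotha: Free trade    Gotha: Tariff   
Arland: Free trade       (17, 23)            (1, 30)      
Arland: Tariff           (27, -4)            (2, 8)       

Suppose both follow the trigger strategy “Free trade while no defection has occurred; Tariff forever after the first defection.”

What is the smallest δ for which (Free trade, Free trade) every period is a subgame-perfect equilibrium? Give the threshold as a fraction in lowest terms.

Arland: cooperation gives 17 each period; deviation gives 27 once then 2 forever.
  17/(1−δ) ≥ 27 + 2δ/(1−δ) ⇒ δ ≥ 10/25 = 2/5.
Gotha: cooperation gives 23 each period; deviation gives 30 once then 8 forever.
  δ ≥ 7/22.
Both must hold, so the binding constraint is Arland's: δ ≥ 2/5.

2/5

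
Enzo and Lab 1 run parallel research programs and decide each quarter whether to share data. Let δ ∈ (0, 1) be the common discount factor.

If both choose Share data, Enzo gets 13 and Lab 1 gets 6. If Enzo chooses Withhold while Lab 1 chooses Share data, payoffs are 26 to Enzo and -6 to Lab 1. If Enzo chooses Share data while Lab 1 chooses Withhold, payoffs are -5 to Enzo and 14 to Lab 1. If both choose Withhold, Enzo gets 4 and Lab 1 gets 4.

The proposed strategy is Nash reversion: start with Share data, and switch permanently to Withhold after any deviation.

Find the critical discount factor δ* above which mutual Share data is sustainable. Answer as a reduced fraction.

Enzo: cooperation gives 13 each period; deviation gives 26 once then 4 forever.
  13/(1−δ) ≥ 26 + 4δ/(1−δ) ⇒ δ ≥ 13/22.
Lab 1: cooperation gives 6 each period; deviation gives 14 once then 4 forever.
  δ ≥ 8/10 = 4/5.
Both must hold, so the binding constraint is Lab 1's: δ ≥ 4/5.

4/5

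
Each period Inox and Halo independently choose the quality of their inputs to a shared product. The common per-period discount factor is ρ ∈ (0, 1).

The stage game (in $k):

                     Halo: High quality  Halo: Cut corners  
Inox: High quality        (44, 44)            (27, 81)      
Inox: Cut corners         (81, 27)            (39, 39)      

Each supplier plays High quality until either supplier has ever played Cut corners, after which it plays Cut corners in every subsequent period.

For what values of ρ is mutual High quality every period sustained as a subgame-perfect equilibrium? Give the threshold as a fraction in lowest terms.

37/42

Under grim trigger the critical discount factor is (T−C)/(T−P) with T = 81, C = 44, P = 39.
ρ* = (81−44)/(81−39) = 37/42.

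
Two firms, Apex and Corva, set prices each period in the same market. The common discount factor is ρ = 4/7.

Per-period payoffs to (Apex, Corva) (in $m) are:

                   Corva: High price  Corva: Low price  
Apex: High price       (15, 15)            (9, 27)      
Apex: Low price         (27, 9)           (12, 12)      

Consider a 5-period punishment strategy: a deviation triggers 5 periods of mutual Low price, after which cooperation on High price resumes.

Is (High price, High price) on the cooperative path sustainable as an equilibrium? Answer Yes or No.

A one-shot deviation gives 27 now, then 12 for 5 periods, then back to 15.
Gain from deviating: (27−15) today; loss: (15−12) in each of the next 5 periods.
No-deviation condition: (15−12)(ρ+…+ρ^5) ≥ 27−15, i.e. ρ+…+ρ^5 ≥ 4.
At ρ = 4/7: ρ+…+ρ^5 = 1.2521 < 4.0000.
So cooperation is not sustainable.

No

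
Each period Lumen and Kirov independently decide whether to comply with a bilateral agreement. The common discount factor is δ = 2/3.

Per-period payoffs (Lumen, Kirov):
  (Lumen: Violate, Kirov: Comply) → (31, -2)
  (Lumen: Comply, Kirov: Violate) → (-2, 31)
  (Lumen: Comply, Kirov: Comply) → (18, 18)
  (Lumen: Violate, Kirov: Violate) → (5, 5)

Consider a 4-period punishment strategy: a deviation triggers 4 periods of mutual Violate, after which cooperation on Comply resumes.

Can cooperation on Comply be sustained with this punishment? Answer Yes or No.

Yes

IC: δ+…+δ^4 ≥ (31−18)/(18−5) = 1.
At δ = 2/3: partial sum = 1.6049 ≥ 1.0000. Cooperation sustainable.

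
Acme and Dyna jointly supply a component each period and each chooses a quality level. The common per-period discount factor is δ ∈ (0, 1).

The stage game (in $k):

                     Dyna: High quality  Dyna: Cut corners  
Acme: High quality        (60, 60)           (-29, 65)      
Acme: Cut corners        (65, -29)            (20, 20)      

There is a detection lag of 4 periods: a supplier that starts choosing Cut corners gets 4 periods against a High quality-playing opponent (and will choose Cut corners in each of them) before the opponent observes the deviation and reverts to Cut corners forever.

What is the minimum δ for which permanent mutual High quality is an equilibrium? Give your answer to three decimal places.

A deviator earns 65 for 4 periods, then 20 forever; cooperating earns 60 forever. Multiplying the IC by (1−δ):
60 ≥ 65(1−δ^4) + 20δ^4, so 45·δ^4 ≥ 5 and δ^4 ≥ 1/9.
δ ≥ (1/9)^(1/4) ≈ 0.577.

0.577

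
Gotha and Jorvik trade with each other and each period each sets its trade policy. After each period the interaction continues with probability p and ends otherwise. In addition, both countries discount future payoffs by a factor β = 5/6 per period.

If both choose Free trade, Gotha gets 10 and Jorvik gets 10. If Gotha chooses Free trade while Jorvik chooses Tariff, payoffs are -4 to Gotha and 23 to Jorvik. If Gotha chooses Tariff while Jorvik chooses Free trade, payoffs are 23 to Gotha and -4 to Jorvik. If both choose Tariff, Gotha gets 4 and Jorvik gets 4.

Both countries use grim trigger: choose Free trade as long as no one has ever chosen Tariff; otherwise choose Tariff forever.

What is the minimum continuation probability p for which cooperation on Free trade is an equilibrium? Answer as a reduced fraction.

78/95

With continuation probability p and discount β, the effective per-period discount factor is βp.
Grim-trigger IC: βp ≥ (23−10)/(23−4) = 13/19.
So p ≥ (13/19)/(5/6) = 78/95.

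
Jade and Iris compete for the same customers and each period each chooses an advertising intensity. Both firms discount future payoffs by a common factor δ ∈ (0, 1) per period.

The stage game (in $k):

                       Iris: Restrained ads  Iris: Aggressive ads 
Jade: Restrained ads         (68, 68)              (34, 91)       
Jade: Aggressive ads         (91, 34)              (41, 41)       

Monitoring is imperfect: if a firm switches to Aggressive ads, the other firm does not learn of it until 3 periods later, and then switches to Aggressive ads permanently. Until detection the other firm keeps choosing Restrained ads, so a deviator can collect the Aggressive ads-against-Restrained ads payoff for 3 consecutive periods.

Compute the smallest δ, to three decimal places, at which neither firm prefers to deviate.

The best deviation is to choose Aggressive ads for all 3 undetected periods, earning 91 each, then 41 forever once detected.
Deviation value: 91(1−δ^3)/(1−δ) + 41δ^3/(1−δ); cooperation value: 68/(1−δ).
IC: 68 ≥ 91(1−δ^3) + 41δ^3 = 91 − 50δ^3.
So δ^3 ≥ 23/50, giving δ ≥ (23/50)^(1/3) ≈ 0.772.

0.772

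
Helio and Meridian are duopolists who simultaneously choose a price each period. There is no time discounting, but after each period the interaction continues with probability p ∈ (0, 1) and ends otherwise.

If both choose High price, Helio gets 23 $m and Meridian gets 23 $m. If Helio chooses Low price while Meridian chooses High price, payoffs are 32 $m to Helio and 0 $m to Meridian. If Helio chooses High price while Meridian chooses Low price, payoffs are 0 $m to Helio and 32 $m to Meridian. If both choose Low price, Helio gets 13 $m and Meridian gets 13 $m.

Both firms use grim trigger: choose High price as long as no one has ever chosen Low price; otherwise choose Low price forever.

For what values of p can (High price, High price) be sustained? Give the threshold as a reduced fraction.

9/19

With no time discounting, the continuation probability p plays the role of the discount factor.
Grim-trigger IC: 23/(1−p) ≥ 32 + 13p/(1−p) ⇒ p ≥ (32−23)/(32−13) = 9/19.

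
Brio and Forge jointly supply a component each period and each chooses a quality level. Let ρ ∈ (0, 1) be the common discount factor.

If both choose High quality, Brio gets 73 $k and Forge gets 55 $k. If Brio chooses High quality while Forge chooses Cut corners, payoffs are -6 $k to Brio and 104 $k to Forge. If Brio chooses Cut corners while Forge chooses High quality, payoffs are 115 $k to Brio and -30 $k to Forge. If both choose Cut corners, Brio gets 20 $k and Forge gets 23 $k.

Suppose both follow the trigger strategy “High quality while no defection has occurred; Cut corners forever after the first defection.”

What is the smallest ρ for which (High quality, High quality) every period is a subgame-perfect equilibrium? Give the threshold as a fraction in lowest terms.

Brio's threshold: (115−73)/(115−20) = 42/95.
Forge's threshold: (104−55)/(104−23) = 49/81.
42/95 < 49/81, so Forge binds and ρ* = 49/81.

49/81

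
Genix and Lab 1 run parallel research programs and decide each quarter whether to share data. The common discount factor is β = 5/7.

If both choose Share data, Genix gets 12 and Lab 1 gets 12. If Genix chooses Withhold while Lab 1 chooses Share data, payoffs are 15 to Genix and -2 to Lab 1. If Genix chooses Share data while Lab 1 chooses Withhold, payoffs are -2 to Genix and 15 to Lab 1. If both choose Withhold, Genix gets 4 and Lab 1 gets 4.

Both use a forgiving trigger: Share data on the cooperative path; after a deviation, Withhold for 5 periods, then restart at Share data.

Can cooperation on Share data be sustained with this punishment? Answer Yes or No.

Comparing payoff streams over the 6 periods until play realigns: cooperate → 12(1+β+…+β^5); deviate → 15 + 4(β+…+β^5).
Cooperation is sustained iff (12−4)(β+…+β^5) ≥ 15−12.
β+…+β^5 = 5/7·(1−(5/7)^5)/(1−5/7) = 2.0352, and (15−12)/(12−4) = 0.3750.
2.0352 ≥ 0.3750, so cooperation is sustainable.

Yes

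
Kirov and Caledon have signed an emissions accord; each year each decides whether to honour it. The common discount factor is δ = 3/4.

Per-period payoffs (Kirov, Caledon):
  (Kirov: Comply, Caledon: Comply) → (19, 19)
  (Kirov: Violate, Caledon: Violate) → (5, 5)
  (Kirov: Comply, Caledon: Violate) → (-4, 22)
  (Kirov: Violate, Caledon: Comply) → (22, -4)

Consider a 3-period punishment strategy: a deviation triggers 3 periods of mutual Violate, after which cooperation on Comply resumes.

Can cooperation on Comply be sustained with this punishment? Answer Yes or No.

A one-shot deviation gives 22 now, then 5 for 3 periods, then back to 19.
Gain from deviating: (22−19) today; loss: (19−5) in each of the next 3 periods.
No-deviation condition: (19−5)(δ+…+δ^3) ≥ 22−19, i.e. δ+…+δ^3 ≥ 3/14.
At δ = 3/4: δ+…+δ^3 = 1.7344 ≥ 0.2143.
So cooperation is sustainable.

Yes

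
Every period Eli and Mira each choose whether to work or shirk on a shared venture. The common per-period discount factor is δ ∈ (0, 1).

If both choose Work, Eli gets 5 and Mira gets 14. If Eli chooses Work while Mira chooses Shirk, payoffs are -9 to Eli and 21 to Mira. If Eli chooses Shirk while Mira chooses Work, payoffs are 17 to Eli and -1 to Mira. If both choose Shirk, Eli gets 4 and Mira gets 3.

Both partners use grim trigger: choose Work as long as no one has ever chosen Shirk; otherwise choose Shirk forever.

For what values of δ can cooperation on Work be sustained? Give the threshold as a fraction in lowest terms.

Eli's threshold: (17−5)/(17−4) = 12/13.
Mira's threshold: (21−14)/(21−3) = 7/18.
12/13 > 7/18, so Eli binds and δ* = 12/13.

12/13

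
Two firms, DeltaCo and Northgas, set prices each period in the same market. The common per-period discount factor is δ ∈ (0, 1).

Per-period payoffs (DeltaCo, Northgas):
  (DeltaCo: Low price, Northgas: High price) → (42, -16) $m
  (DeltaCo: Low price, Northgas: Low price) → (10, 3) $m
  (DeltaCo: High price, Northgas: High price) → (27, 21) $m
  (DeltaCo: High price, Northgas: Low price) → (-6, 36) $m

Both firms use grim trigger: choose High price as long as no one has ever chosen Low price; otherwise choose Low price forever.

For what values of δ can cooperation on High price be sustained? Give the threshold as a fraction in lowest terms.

15/32

For DeltaCo: deviation gain 42−27 = 15, per-period punishment loss 27−10 = 17. IC gives δ ≥ 15/32.
For Northgas: gain 15, loss 18 per period, so δ ≥ 15/33 = 5/11.
The tighter constraint is DeltaCo's, so cooperation needs δ ≥ 15/32.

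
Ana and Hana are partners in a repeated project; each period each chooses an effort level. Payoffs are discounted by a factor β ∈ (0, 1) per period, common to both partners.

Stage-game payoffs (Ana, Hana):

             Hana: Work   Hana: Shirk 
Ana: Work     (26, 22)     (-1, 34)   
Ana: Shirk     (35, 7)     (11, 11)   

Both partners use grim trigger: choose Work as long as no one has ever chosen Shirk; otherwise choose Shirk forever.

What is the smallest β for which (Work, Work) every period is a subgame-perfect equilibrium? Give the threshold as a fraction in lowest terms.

Ana's threshold: (35−26)/(35−11) = 3/8.
Hana's threshold: (34−22)/(34−11) = 12/23.
3/8 < 12/23, so Hana binds and β* = 12/23.

12/23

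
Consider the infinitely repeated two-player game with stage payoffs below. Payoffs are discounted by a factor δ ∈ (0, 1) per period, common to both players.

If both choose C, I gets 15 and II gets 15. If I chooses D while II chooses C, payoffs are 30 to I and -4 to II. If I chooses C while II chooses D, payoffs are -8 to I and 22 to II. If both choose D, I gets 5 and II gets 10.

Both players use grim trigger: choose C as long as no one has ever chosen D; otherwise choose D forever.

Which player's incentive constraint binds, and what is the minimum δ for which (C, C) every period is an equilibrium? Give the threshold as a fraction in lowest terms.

For I: deviation gain 30−15 = 15, per-period punishment loss 15−5 = 10. IC gives δ ≥ 15/25 = 3/5.
For II: gain 7, loss 5 per period, so δ ≥ 7/12.
The tighter constraint is I's, so cooperation needs δ ≥ 3/5.

I; δ ≥ 3/5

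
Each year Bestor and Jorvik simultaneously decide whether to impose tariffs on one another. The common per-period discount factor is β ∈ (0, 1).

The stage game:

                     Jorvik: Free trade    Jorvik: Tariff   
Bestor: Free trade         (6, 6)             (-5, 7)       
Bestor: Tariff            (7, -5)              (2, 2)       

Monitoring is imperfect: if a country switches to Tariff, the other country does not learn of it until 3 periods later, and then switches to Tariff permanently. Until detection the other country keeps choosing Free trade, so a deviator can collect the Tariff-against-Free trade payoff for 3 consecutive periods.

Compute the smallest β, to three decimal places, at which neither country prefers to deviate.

A deviator earns 7 for 3 periods, then 2 forever; cooperating earns 6 forever. Multiplying the IC by (1−β):
6 ≥ 7(1−β^3) + 2β^3, so 5·β^3 ≥ 1 and β^3 ≥ 1/5.
β ≥ (1/5)^(1/3) ≈ 0.585.

0.585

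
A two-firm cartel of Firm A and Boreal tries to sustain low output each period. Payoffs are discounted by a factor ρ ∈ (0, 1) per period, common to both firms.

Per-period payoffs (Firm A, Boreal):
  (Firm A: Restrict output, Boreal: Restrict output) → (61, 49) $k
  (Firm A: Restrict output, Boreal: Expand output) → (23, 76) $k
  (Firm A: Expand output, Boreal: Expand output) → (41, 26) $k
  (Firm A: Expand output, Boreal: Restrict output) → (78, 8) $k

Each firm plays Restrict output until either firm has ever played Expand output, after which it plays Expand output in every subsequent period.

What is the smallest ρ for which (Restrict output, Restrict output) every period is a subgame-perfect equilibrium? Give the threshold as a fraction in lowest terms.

Firm A's threshold: (78−61)/(78−41) = 17/37.
Boreal's threshold: (76−49)/(76−26) = 27/50.
17/37 < 27/50, so Boreal binds and ρ* = 27/50.

27/50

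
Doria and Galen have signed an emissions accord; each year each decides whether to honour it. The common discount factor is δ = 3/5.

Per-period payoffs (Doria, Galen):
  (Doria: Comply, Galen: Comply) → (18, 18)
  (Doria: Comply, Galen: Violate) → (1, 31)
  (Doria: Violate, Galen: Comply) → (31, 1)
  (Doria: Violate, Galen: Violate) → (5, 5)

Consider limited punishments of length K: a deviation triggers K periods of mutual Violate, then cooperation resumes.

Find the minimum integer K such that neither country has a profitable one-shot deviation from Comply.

3

IC: δ(1−δ^K)/(1−δ) ≥ (31−18)/(18−5) = 1.
With δ = 3/5: need 1 − δ^K ≥ 1·(1−3/5)/(3/5), i.e. δ^K ≤ 0.3333.
Since (3/5)^2 = 0.3600 and (3/5)^3 = 0.2160, the smallest such K is 3.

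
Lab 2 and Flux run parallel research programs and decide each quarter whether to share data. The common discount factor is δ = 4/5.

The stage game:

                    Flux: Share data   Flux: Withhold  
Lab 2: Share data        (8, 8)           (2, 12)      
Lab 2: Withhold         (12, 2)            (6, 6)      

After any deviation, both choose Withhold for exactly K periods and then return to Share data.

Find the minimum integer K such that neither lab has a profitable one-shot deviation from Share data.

4

Need Σ_{k=1}^{K} δ^k ≥ (12−8)/(8−6) = 2.0000 at δ = 4/5.
At K = 3 the sum is 1.9520 < 2.0000; at K = 4 it is 2.3616 ≥ 2.0000.
So the minimum punishment length is K = 4.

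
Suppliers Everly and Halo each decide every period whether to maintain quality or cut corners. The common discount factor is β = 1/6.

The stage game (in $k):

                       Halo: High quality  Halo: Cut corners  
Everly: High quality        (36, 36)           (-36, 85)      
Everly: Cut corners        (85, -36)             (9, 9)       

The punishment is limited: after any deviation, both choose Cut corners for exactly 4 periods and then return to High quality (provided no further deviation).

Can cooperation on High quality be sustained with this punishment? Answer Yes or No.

No

A one-shot deviation gives 85 now, then 9 for 4 periods, then back to 36.
Gain from deviating: (85−36) today; loss: (36−9) in each of the next 4 periods.
No-deviation condition: (36−9)(β+…+β^4) ≥ 85−36, i.e. β+…+β^4 ≥ 49/27.
At β = 1/6: β+…+β^4 = 0.1998 < 1.8148.
So cooperation is not sustainable.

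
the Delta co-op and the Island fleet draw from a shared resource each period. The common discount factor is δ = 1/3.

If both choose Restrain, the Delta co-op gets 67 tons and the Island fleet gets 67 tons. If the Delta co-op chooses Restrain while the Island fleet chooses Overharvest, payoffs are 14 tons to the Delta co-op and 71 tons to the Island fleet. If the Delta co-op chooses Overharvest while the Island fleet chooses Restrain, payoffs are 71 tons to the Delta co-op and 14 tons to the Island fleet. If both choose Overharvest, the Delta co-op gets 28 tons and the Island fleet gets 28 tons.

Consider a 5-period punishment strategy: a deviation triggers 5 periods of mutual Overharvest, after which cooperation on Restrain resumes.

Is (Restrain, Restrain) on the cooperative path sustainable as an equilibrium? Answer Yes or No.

A one-shot deviation gives 71 now, then 28 for 5 periods, then back to 67.
Gain from deviating: (71−67) today; loss: (67−28) in each of the next 5 periods.
No-deviation condition: (67−28)(δ+…+δ^5) ≥ 71−67, i.e. δ+…+δ^5 ≥ 4/39.
At δ = 1/3: δ+…+δ^5 = 0.4979 ≥ 0.1026.
So cooperation is sustainable.

Yes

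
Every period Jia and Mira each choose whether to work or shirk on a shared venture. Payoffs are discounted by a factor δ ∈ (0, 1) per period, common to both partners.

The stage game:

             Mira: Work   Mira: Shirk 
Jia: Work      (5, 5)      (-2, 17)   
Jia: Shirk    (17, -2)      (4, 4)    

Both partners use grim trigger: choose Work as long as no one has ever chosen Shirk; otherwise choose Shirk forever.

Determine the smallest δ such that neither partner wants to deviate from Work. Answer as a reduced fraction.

One-period gain from deviating is 17 − 5 = 12. The loss is 5 − 4 = 1 in every subsequent period, with present value 1·δ/(1−δ).
Deviation is unprofitable when 1·δ/(1−δ) ≥ 12, i.e. δ/(1−δ) ≥ 12.
Equivalently δ ≥ 12/(12+1) = 12/13.

12/13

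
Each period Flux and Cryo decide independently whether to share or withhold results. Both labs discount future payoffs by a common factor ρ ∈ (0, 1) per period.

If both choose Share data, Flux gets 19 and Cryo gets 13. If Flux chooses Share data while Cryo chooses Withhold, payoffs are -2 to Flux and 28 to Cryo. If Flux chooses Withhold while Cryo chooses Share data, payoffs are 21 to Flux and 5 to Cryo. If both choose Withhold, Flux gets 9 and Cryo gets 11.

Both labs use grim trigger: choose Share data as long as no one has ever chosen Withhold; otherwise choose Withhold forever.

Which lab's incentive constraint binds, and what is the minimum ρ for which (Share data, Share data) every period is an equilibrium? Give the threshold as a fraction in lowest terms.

Cryo; ρ ≥ 15/17

Flux's threshold: (21−19)/(21−9) = 1/6.
Cryo's threshold: (28−13)/(28−11) = 15/17.
1/6 < 15/17, so Cryo binds and ρ* = 15/17.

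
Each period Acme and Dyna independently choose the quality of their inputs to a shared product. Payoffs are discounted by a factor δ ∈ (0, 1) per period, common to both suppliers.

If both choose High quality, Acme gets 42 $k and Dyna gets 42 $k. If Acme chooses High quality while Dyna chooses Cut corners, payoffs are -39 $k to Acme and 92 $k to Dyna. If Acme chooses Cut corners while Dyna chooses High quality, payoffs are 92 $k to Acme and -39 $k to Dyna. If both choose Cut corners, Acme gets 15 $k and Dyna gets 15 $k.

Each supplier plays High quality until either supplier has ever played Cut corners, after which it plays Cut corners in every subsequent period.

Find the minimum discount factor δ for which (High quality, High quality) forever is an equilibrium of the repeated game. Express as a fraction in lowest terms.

50/77

Cooperation forever yields 42 each period: 42/(1−δ).
Deviating yields 92 once, then 15 forever: 92 + 15δ/(1−δ).
No profitable deviation requires 42/(1−δ) ≥ 92 + 15δ/(1−δ).
Multiplying by (1−δ): 42 ≥ 92(1−δ) + 15δ = 92 − 77δ.
So 77δ ≥ 50, i.e. δ ≥ 50/77.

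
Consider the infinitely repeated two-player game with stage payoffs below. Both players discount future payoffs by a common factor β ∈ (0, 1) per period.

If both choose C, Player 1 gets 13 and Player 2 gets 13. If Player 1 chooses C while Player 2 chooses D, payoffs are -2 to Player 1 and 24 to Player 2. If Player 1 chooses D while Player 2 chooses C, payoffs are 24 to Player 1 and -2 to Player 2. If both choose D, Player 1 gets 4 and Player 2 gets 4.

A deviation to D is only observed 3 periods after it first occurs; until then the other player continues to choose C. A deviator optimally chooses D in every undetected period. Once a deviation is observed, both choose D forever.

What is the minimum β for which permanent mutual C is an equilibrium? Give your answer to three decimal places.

0.819

Deviating for the 3 undetected periods gains 24−13 = 11 per period over cooperation, then loses 13−4 = 9 per period forever once punishment starts.
Gain: 11(1 + β + … + β^2); loss: 9·β^3/(1−β).
No profitable deviation ⇔ 11(1−β^3) ≤ 9·β^3, i.e. β^3 ≥ 11/(11+9) = 11/20.
Hence β ≥ (11/20)^(1/3) ≈ 0.819.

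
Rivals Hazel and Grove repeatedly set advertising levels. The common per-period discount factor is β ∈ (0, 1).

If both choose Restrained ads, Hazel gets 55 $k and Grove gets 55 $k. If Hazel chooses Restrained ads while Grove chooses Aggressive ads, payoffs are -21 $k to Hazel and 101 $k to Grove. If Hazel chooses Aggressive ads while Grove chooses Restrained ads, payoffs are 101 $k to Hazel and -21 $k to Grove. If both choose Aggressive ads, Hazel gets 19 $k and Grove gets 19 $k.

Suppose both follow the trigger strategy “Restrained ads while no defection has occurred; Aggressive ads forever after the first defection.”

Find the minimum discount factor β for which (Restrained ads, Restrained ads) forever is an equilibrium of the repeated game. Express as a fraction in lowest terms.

Under grim trigger the critical discount factor is (T−C)/(T−P) with T = 101, C = 55, P = 19.
β* = (101−55)/(101−19) = 46/82 = 23/41.

23/41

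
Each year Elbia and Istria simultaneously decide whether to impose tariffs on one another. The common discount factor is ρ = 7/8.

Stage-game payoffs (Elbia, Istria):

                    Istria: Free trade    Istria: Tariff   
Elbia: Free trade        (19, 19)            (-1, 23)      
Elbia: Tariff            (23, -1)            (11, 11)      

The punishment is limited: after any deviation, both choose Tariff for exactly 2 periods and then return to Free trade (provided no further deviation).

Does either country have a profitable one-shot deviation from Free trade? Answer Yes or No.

No

A one-shot deviation gives 23 now, then 11 for 2 periods, then back to 19.
Gain from deviating: (23−19) today; loss: (19−11) in each of the next 2 periods.
No-deviation condition: (19−11)(ρ+…+ρ^2) ≥ 23−19, i.e. ρ+…+ρ^2 ≥ 1/2.
At ρ = 7/8: ρ+…+ρ^2 = 1.6406 ≥ 0.5000.
So cooperation is sustainable.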